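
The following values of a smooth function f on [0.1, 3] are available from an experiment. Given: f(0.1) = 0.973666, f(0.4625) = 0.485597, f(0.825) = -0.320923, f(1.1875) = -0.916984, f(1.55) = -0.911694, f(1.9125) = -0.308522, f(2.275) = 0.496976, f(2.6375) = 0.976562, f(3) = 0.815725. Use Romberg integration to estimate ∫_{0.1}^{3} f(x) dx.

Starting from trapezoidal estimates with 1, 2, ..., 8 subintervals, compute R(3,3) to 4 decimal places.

0.1509

R(0,0) (trapezoid, 1 panel, h=2.9000): 2.594617
R(1,0) (trapezoid, 2 panels, h=1.4500): -0.024648
R(2,0) (trapezoid, 4 panels, h=0.7250): 0.115315
R(3,0) (trapezoid, 8 panels, h=0.3625): 0.143444
R(1,1) = -0.024648 + (-0.024648 − 2.594617)/3 = -0.897736
R(2,1) = 0.115315 + (0.115315 − (-0.024648))/3 = 0.161969
R(3,1) = 0.143444 + (0.143444 − 0.115315)/3 = 0.152820
R(2,2) = 0.161969 + (0.161969 − (-0.897736))/15 = 0.232616
R(3,2) = 0.152820 + (0.152820 − 0.161969)/15 = 0.152210
R(3,3) = 0.152210 + (0.152210 − 0.232616)/63 = 0.150934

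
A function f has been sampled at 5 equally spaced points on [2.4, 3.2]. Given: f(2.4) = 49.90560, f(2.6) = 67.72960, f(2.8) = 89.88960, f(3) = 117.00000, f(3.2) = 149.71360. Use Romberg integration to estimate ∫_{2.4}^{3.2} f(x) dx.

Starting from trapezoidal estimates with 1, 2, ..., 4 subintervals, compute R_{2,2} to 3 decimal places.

R_{0,0} (trapezoid, 1 panel, h=0.8000): 79.84768
R_{1,0} (trapezoid, 2 panels, h=0.4000): 75.87968
R_{2,0} (trapezoid, 4 panels, h=0.2000): 74.88576
R_{1,1} = 75.87968 + (75.87968 − 79.84768)/3 = 74.55701
R_{2,1} = 74.88576 + (74.88576 − 75.87968)/3 = 74.55445
R_{2,2} = 74.55445 + (74.55445 − 74.55701)/15 = 74.55428

74.554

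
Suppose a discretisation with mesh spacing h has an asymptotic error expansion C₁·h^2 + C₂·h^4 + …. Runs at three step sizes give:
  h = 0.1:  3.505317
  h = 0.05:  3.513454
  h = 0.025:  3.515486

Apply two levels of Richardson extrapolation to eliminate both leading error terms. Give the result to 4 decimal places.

3.5162

First eliminate the h^2 term (factor 2^2 = 4):
  B₁ = (4·3.513454 − 3.505317)/3 = 3.516166
  B₂ = (4·3.515486 − 3.513454)/3 = 3.516163
Then eliminate the h^4 term (factor 2^4 = 16):
  (16·3.516163 − 3.516166)/15 = 3.516163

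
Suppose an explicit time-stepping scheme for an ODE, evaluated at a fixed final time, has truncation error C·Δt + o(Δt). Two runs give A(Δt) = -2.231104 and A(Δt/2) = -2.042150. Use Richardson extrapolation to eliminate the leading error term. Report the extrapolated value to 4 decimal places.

The leading error scales as Δt; refining by a factor of 2 reduces it by 2^1 = 2.
Extrapolated value = (2·A(Δt/2) − A(Δt)) / (2 − 1)
= (2·(-2.042150) − (-2.231104)) / 1
= -1.853196 / 1 = -1.853196

-1.8532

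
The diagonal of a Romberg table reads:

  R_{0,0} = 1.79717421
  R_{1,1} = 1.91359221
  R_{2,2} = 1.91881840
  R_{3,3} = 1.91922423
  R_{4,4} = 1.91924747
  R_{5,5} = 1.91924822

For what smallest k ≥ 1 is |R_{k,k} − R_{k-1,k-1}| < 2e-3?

k = 3

|R_{1,1} − R_{0,0}| = 0.11641800 ≥ 2e-3
|R_{2,2} − R_{1,1}| = 0.00522619 ≥ 2e-3
|R_{3,3} − R_{2,2}| = 0.00040583 < 2e-3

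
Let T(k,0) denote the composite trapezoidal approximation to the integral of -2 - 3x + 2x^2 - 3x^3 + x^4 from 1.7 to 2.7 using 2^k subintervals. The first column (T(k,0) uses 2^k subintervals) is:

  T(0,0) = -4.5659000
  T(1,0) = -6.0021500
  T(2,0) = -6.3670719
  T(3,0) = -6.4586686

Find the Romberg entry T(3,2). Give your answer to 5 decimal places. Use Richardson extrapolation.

-6.48923

Richardson extrapolation on the trapezoidal column (denominator 4−1=3):
T(2,1) = (4·(-6.3670719) − (-6.0021500)) / 3 = -6.4887125
T(3,1) = -6.4586686 + (-6.4586686 − (-6.3670719))/3 = -6.4892008
T(3,2) = (16·(-6.4892008) − (-6.4887125)) / 15 = -6.4892334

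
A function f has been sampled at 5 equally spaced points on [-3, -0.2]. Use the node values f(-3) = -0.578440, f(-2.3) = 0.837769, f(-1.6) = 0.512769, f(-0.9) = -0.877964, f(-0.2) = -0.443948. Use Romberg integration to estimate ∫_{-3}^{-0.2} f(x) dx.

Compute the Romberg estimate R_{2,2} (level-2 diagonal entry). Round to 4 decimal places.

-0.0712

R_{0,0} (trapezoid, 1 panel, h=2.8000): -1.431343
R_{1,0} (trapezoid, 2 panels, h=1.4000): 0.002205
R_{2,0} (trapezoid, 4 panels, h=0.7000): -0.027034
R_{1,1} = 0.002205 + (0.002205 − (-1.431343))/3 = 0.480054
R_{2,1} = -0.027034 + (-0.027034 − 0.002205)/3 = -0.036780
R_{2,2} = -0.036780 + (-0.036780 − 0.480054)/15 = -0.071236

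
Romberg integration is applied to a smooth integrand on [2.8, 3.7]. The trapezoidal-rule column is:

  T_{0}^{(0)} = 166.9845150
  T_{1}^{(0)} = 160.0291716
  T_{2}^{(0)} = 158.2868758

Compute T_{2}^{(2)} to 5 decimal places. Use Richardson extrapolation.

157.70580

Richardson extrapolation on the trapezoidal column (denominator 4−1=3):
T_{1}^{(1)} = (4·160.0291716 − 166.9845150) / 3 = 157.7107238
T_{2}^{(1)} = 158.2868758 + (158.2868758 − 160.0291716)/3 = 157.7061105
T_{2}^{(2)} = (16·157.7061105 − 157.7107238) / 15 = 157.7058029
(Column j=1 coincides with Simpson's rule on the same nodes.)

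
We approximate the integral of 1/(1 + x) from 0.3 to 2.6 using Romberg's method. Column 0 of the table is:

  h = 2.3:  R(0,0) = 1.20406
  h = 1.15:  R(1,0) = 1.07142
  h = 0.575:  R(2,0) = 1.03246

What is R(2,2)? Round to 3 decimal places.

Richardson extrapolation on the trapezoidal column (denominator 4−1=3):
R(1,1) = (4·1.07142 − 1.20406) / 3 = 1.02721
R(2,1) = (4·1.03246 − 1.07142) / 3 = 1.01947
R(2,2) = (16·1.01947 − 1.02721) / 15 = 1.01895
(Column j=1 coincides with Simpson's rule on the same nodes.)

1.019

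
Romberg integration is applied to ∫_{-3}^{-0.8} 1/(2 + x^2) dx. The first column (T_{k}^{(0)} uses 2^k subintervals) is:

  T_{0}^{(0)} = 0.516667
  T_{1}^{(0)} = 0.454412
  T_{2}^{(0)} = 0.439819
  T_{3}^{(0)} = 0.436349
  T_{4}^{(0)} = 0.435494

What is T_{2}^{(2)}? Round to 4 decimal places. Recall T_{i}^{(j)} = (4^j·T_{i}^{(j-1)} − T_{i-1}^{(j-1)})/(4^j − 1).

0.4350

Richardson extrapolation on the trapezoidal column (denominator 4−1=3):
T_{1}^{(1)} = (4·0.454412 − 0.516667) / 3 = 0.433660
T_{2}^{(1)} = (4·0.439819 − 0.454412) / 3 = 0.434955
T_{2}^{(2)} = 0.434955 + (0.434955 − 0.433660)/15 = 0.435041
(Column j=1 coincides with Simpson's rule on the same nodes.)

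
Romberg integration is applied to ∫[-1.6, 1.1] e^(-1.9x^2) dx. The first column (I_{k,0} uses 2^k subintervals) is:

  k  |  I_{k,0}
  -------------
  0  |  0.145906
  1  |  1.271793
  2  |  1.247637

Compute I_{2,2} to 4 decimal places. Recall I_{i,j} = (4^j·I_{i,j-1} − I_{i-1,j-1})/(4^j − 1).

1.2124

Richardson extrapolation on the trapezoidal column (denominator 4−1=3):
I_{1,1} = (4·1.271793 − 0.145906) / 3 = 1.647089
I_{2,1} = (4·1.247637 − 1.271793) / 3 = 1.239585
I_{2,2} = 1.239585 + (1.239585 − 1.647089)/15 = 1.212418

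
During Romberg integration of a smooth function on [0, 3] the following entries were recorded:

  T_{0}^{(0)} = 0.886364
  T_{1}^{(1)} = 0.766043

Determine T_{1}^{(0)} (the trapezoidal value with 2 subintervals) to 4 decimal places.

From T_{1}^{(1)} = (4·T_{1}^{(0)} − T_{0}^{(0)})/3, solve for T_{1}^{(0)}:
4·T_{1}^{(0)} = 3·0.766043 + 0.886364 = 3.184493
T_{1}^{(0)} = 0.796123

0.7961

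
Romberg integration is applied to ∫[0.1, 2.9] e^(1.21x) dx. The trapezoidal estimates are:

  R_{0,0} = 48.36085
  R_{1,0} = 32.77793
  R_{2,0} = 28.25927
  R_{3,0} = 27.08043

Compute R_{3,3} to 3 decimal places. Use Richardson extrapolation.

26.683

R_{1,1} = 32.77793 + (32.77793 − 48.36085)/3 = 27.58362
R_{2,1} = 28.25927 + (28.25927 − 32.77793)/3 = 26.75305
R_{3,1} = 27.08043 + (27.08043 − 28.25927)/3 = 26.68748
R_{2,2} = (16·26.75305 − 27.58362) / 15 = 26.69768
R_{3,2} = (16·26.68748 − 26.75305) / 15 = 26.68311
R_{3,3} = 26.68311 + (26.68311 − 26.69768)/63 = 26.68288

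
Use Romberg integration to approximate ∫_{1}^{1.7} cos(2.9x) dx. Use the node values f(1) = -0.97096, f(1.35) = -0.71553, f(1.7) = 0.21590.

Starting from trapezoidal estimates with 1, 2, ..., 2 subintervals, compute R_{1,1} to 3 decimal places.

R_{0,0} (trapezoid, 1 panel, h=0.7000): -0.26427
R_{1,0} (trapezoid, 2 panels, h=0.3500): -0.38257
R_{1,1} = -0.38257 + (-0.38257 − (-0.26427))/3 = -0.42200

-0.422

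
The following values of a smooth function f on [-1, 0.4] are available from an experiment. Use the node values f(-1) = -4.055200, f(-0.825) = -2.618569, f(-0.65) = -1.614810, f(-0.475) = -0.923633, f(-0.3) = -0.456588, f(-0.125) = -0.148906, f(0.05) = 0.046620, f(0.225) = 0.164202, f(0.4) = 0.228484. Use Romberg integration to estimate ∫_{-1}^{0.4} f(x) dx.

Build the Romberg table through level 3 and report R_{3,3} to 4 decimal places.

-1.2822

R_{0,0} (trapezoid, 1 panel, h=1.4000): -2.678701
R_{1,0} (trapezoid, 2 panels, h=0.7000): -1.658962
R_{2,0} (trapezoid, 4 panels, h=0.3500): -1.378348
R_{3,0} (trapezoid, 8 panels, h=0.1750): -1.306382
R_{1,1} = -1.658962 + (-1.658962 − (-2.678701))/3 = -1.319049
R_{2,1} = -1.378348 + (-1.378348 − (-1.658962))/3 = -1.284810
R_{3,1} = -1.306382 + (-1.306382 − (-1.378348))/3 = -1.282393
R_{2,2} = -1.284810 + (-1.284810 − (-1.319049))/15 = -1.282527
R_{3,2} = -1.282393 + (-1.282393 − (-1.284810))/15 = -1.282232
R_{3,3} = -1.282232 + (-1.282232 − (-1.282527))/63 = -1.282227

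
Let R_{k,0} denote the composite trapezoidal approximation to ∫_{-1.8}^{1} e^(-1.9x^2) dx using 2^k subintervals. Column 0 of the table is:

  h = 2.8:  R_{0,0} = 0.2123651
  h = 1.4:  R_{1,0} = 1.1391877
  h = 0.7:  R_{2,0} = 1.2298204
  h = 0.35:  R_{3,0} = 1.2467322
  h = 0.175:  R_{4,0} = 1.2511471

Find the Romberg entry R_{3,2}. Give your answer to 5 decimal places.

Richardson extrapolation on the trapezoidal column (denominator 4−1=3):
R_{2,1} = 1.2298204 + (1.2298204 − 1.1391877)/3 = 1.2600313
R_{3,1} = 1.2467322 + (1.2467322 − 1.2298204)/3 = 1.2523695
R_{3,2} = (16·1.2523695 − 1.2600313) / 15 = 1.2518587
(Column j=1 coincides with Simpson's rule on the same nodes.)

1.25186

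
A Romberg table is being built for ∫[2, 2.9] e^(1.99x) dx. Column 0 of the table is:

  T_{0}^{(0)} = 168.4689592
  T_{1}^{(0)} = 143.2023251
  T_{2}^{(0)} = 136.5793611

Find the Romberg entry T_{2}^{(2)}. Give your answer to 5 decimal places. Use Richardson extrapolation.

T_{1}^{(1)} = (4·143.2023251 − 168.4689592) / 3 = 134.7801137
T_{2}^{(1)} = (4·136.5793611 − 143.2023251) / 3 = 134.3717064
T_{2}^{(2)} = (16·134.3717064 − 134.7801137) / 15 = 134.3444792
(Column j=1 coincides with Simpson's rule on the same nodes.)

134.34448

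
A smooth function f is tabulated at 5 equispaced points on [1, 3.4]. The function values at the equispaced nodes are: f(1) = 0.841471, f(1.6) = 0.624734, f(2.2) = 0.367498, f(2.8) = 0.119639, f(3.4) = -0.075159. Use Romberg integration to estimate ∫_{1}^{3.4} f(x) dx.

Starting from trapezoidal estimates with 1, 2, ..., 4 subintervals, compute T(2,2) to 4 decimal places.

T(0,0) (trapezoid, 1 panel, h=2.4000): 0.919574
T(1,0) (trapezoid, 2 panels, h=1.2000): 0.900785
T(2,0) (trapezoid, 4 panels, h=0.6000): 0.897016
T(1,1) = 0.900785 + (0.900785 − 0.919574)/3 = 0.894522
T(2,1) = 0.897016 + (0.897016 − 0.900785)/3 = 0.895760
T(2,2) = 0.895760 + (0.895760 − 0.894522)/15 = 0.895843

0.8958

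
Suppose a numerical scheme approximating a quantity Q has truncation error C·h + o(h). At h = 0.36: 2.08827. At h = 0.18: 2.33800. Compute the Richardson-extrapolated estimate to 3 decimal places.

The leading error scales as h; refining by a factor of 2 reduces it by 2^1 = 2.
Extrapolated value = (2·A(h/2) − A(h)) / (2 − 1)
= (2·2.33800 − 2.08827) / 1
= 2.58773 / 1 = 2.58773

2.588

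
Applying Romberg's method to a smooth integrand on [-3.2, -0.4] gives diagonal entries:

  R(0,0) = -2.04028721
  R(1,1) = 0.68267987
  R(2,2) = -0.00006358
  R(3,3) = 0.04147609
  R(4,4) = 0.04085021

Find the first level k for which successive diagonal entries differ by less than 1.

|R(1,1) − R(0,0)| = 2.72296708 ≥ 1
|R(2,2) − R(1,1)| = 0.68274345 < 1

k = 2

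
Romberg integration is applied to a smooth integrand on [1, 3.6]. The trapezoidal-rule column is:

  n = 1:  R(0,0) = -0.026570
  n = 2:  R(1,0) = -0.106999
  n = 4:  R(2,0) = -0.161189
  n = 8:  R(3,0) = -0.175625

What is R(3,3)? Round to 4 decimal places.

R(1,1) = (4·(-0.106999) − (-0.026570)) / 3 = -0.133809
R(2,1) = (4·(-0.161189) − (-0.106999)) / 3 = -0.179252
R(3,1) = -0.175625 + (-0.175625 − (-0.161189))/3 = -0.180437
R(2,2) = (16·(-0.179252) − (-0.133809)) / 15 = -0.182282
R(3,2) = (16·(-0.180437) − (-0.179252)) / 15 = -0.180516
R(3,3) = -0.180516 + (-0.180516 − (-0.182282))/63 = -0.180488

-0.1805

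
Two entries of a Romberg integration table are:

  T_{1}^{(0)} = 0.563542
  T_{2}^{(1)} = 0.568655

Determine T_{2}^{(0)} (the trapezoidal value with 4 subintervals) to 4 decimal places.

From T_{2}^{(1)} = (4·T_{2}^{(0)} − T_{1}^{(0)})/3, solve for T_{2}^{(0)}:
4·T_{2}^{(0)} = 3·0.568655 + 0.563542 = 2.269507
T_{2}^{(0)} = 0.567377

0.5674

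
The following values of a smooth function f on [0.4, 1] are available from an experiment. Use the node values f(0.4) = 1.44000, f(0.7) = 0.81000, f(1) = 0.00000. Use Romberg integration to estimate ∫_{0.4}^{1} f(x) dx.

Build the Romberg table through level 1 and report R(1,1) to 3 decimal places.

0.468

R(0,0) (trapezoid, 1 panel, h=0.6000): 0.43200
R(1,0) (trapezoid, 2 panels, h=0.3000): 0.45900
R(1,1) = 0.45900 + (0.45900 − 0.43200)/3 = 0.46800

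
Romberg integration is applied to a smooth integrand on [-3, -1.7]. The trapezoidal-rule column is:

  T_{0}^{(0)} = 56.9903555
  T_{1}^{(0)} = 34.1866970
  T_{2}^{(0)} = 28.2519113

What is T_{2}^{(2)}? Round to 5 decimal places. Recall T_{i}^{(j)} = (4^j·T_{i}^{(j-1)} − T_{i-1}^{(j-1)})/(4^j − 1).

26.25286

Richardson extrapolation on the trapezoidal column (denominator 4−1=3):
T_{1}^{(1)} = (4·34.1866970 − 56.9903555) / 3 = 26.5854775
T_{2}^{(1)} = (4·28.2519113 − 34.1866970) / 3 = 26.2736494
T_{2}^{(2)} = (16·26.2736494 − 26.5854775) / 15 = 26.2528609
(Column j=1 coincides with Simpson's rule on the same nodes.)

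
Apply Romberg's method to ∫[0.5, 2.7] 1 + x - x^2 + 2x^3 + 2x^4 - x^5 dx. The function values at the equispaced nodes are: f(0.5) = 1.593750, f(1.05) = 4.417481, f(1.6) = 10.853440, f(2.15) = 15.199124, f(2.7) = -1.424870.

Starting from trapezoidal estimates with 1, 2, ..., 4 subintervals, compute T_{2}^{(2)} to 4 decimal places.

T_{0}^{(0)} (trapezoid, 1 panel, h=2.2000): 0.185768
T_{1}^{(0)} (trapezoid, 2 panels, h=1.1000): 12.031668
T_{2}^{(0)} (trapezoid, 4 panels, h=0.5500): 16.804967
T_{1}^{(1)} = 12.031668 + (12.031668 − 0.185768)/3 = 15.980301
T_{2}^{(1)} = 16.804967 + (16.804967 − 12.031668)/3 = 18.396067
T_{2}^{(2)} = 18.396067 + (18.396067 − 15.980301)/15 = 18.557118

18.5571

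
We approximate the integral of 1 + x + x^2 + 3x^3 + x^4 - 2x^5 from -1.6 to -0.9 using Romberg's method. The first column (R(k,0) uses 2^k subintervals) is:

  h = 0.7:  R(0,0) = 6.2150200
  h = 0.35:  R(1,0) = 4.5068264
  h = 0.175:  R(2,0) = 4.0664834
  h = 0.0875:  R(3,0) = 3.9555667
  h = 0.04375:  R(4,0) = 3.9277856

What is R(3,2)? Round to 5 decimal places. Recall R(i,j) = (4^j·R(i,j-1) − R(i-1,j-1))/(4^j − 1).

R(2,1) = 4.0664834 + (4.0664834 − 4.5068264)/3 = 3.9197024
R(3,1) = (4·3.9555667 − 4.0664834) / 3 = 3.9185945
R(3,2) = (16·3.9185945 − 3.9197024) / 15 = 3.9185206

3.91852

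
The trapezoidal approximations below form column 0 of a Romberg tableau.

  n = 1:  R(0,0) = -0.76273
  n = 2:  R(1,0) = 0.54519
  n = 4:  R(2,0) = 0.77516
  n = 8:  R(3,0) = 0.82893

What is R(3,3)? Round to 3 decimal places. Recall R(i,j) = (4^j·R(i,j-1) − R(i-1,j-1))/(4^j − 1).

R(1,1) = 0.54519 + (0.54519 − (-0.76273))/3 = 0.98116
R(2,1) = 0.77516 + (0.77516 − 0.54519)/3 = 0.85182
R(3,1) = (4·0.82893 − 0.77516) / 3 = 0.84685
R(2,2) = 0.85182 + (0.85182 − 0.98116)/15 = 0.84320
R(3,2) = (16·0.84685 − 0.85182) / 15 = 0.84652
R(3,3) = (64·0.84652 − 0.84320) / 63 = 0.84657
(Column j=1 coincides with Simpson's rule on the same nodes.)

0.847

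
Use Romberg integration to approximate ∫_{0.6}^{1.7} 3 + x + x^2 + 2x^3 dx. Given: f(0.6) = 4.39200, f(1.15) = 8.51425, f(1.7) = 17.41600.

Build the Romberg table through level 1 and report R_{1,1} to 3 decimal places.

R_{0,0} (trapezoid, 1 panel, h=1.1000): 11.99440
R_{1,0} (trapezoid, 2 panels, h=0.5500): 10.68004
R_{1,1} = 10.68004 + (10.68004 − 11.99440)/3 = 10.24192

10.242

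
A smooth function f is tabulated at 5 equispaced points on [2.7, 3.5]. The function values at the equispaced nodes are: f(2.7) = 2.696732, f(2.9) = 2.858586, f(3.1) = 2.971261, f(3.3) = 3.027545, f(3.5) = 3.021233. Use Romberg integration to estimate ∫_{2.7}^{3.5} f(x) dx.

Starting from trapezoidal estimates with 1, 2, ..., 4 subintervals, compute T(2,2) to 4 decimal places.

T(0,0) (trapezoid, 1 panel, h=0.8000): 2.287186
T(1,0) (trapezoid, 2 panels, h=0.4000): 2.332097
T(2,0) (trapezoid, 4 panels, h=0.2000): 2.343275
T(1,1) = 2.332097 + (2.332097 − 2.287186)/3 = 2.347067
T(2,1) = 2.343275 + (2.343275 − 2.332097)/3 = 2.347001
T(2,2) = 2.347001 + (2.347001 − 2.347067)/15 = 2.346997

2.3470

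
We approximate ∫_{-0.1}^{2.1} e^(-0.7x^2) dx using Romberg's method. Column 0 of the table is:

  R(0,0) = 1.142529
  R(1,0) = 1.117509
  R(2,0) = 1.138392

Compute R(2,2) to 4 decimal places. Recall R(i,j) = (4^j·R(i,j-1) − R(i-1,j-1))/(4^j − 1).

R(1,1) = (4·1.117509 − 1.142529) / 3 = 1.109169
R(2,1) = (4·1.138392 − 1.117509) / 3 = 1.145353
R(2,2) = (16·1.145353 − 1.109169) / 15 = 1.147765
(Column j=1 coincides with Simpson's rule on the same nodes.)

1.1478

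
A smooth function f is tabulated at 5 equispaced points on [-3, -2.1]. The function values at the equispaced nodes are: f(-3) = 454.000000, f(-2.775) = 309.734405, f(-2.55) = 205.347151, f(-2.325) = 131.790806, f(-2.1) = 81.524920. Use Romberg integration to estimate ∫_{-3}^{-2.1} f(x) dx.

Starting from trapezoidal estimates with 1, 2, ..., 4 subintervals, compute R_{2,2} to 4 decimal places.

203.4165

R_{0,0} (trapezoid, 1 panel, h=0.9000): 240.986214
R_{1,0} (trapezoid, 2 panels, h=0.4500): 212.899325
R_{2,0} (trapezoid, 4 panels, h=0.2250): 205.792835
R_{1,1} = 212.899325 + (212.899325 − 240.986214)/3 = 203.537029
R_{2,1} = 205.792835 + (205.792835 − 212.899325)/3 = 203.424005
R_{2,2} = 203.424005 + (203.424005 − 203.537029)/15 = 203.416470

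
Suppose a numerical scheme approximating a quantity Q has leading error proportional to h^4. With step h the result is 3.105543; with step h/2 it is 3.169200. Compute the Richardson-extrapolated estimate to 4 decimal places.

The leading error scales as h^4; refining by a factor of 2 reduces it by 2^4 = 16.
Extrapolated value = (16·A(h/2) − A(h)) / (16 − 1)
= (16·3.169200 − 3.105543) / 15
= 47.601657 / 15 = 3.173444

3.1734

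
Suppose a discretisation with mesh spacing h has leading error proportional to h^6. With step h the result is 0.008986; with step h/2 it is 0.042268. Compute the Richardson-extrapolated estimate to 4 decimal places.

The leading error scales as h^6; refining by a factor of 2 reduces it by 2^6 = 64.
Extrapolated value = (64·A(h/2) − A(h)) / (64 − 1)
= (64·0.042268 − 0.008986) / 63
= 2.696166 / 63 = 0.042796

0.0428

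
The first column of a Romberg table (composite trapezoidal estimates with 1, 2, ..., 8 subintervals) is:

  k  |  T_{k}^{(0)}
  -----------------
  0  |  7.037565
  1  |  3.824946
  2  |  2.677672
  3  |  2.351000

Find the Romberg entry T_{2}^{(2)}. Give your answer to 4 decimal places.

Richardson extrapolation on the trapezoidal column (denominator 4−1=3):
T_{1}^{(1)} = 3.824946 + (3.824946 − 7.037565)/3 = 2.754073
T_{2}^{(1)} = 2.677672 + (2.677672 − 3.824946)/3 = 2.295247
T_{2}^{(2)} = 2.295247 + (2.295247 − 2.754073)/15 = 2.264659
(Column j=1 coincides with Simpson's rule on the same nodes.)

2.2647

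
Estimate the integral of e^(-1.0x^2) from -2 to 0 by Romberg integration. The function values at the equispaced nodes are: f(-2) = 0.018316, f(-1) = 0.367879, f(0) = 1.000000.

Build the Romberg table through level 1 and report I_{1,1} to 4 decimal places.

0.8299

I_{0,0} (trapezoid, 1 panel, h=2.0000): 1.018316
I_{1,0} (trapezoid, 2 panels, h=1.0000): 0.877037
I_{1,1} = 0.877037 + (0.877037 − 1.018316)/3 = 0.829944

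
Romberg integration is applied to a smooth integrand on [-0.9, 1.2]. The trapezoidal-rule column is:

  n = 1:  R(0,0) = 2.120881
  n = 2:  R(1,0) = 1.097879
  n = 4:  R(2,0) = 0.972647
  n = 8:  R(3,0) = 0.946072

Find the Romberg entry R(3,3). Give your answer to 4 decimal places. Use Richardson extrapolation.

Richardson extrapolation on the trapezoidal column (denominator 4−1=3):
R(1,1) = 1.097879 + (1.097879 − 2.120881)/3 = 0.756878
R(2,1) = 0.972647 + (0.972647 − 1.097879)/3 = 0.930903
R(3,1) = 0.946072 + (0.946072 − 0.972647)/3 = 0.937214
R(2,2) = 0.930903 + (0.930903 − 0.756878)/15 = 0.942505
R(3,2) = (16·0.937214 − 0.930903) / 15 = 0.937635
R(3,3) = (64·0.937635 − 0.942505) / 63 = 0.937558

0.9376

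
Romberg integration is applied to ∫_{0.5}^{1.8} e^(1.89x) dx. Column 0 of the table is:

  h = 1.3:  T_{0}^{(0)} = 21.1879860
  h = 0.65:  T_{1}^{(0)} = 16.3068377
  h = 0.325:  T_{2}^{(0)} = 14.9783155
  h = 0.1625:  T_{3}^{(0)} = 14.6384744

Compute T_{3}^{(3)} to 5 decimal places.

Richardson extrapolation on the trapezoidal column (denominator 4−1=3):
T_{1}^{(1)} = 16.3068377 + (16.3068377 − 21.1879860)/3 = 14.6797883
T_{2}^{(1)} = 14.9783155 + (14.9783155 − 16.3068377)/3 = 14.5354748
T_{3}^{(1)} = 14.6384744 + (14.6384744 − 14.9783155)/3 = 14.5251940
T_{2}^{(2)} = 14.5354748 + (14.5354748 − 14.6797883)/15 = 14.5258539
T_{3}^{(2)} = 14.5251940 + (14.5251940 − 14.5354748)/15 = 14.5245086
T_{3}^{(3)} = 14.5245086 + (14.5245086 − 14.5258539)/63 = 14.5244872
(Column j=1 coincides with Simpson's rule on the same nodes.)

14.52449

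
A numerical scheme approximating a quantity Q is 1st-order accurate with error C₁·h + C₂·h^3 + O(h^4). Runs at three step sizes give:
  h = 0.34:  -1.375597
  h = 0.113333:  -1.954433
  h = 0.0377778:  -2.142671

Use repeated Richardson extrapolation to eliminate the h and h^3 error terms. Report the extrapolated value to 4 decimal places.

First eliminate the h term (factor 3^1 = 3):
  B₁ = (3·(-1.954433) − (-1.375597))/2 = -2.243851
  B₂ = (3·(-2.142671) − (-1.954433))/2 = -2.236790
Then eliminate the h^3 term (factor 3^3 = 27):
  (27·(-2.236790) − (-2.243851))/26 = -2.236518

-2.2365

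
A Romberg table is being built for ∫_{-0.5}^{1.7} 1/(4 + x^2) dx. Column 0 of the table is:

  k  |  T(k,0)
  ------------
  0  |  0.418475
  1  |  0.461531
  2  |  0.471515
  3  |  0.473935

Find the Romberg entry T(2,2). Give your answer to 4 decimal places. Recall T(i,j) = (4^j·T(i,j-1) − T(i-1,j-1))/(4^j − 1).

0.4748

Richardson extrapolation on the trapezoidal column (denominator 4−1=3):
T(1,1) = (4·0.461531 − 0.418475) / 3 = 0.475883
T(2,1) = (4·0.471515 − 0.461531) / 3 = 0.474843
T(2,2) = 0.474843 + (0.474843 − 0.475883)/15 = 0.474774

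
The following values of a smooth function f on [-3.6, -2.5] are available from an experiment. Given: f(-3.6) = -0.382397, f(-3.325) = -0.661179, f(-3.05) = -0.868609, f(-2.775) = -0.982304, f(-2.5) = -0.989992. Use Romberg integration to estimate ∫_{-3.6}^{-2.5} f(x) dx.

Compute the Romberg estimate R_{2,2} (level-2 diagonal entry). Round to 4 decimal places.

R_{0,0} (trapezoid, 1 panel, h=1.1000): -0.754814
R_{1,0} (trapezoid, 2 panels, h=0.5500): -0.855142
R_{2,0} (trapezoid, 4 panels, h=0.2750): -0.879529
R_{1,1} = -0.855142 + (-0.855142 − (-0.754814))/3 = -0.888585
R_{2,1} = -0.879529 + (-0.879529 − (-0.855142))/3 = -0.887658
R_{2,2} = -0.887658 + (-0.887658 − (-0.888585))/15 = -0.887596

-0.8876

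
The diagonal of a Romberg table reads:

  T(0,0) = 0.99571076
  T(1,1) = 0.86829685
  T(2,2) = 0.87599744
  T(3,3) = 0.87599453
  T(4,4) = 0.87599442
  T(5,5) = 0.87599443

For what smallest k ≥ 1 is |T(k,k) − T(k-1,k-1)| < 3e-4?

|T(1,1) − T(0,0)| = 0.12741391 ≥ 3e-4
|T(2,2) − T(1,1)| = 0.00770059 ≥ 3e-4
|T(3,3) − T(2,2)| = 0.00000291 < 3e-4

k = 3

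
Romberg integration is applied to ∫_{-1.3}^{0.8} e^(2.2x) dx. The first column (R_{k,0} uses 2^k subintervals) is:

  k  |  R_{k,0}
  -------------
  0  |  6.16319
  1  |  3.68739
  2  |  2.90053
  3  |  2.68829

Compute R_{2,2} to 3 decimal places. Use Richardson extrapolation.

Richardson extrapolation on the trapezoidal column (denominator 4−1=3):
R_{1,1} = 3.68739 + (3.68739 − 6.16319)/3 = 2.86212
R_{2,1} = (4·2.90053 − 3.68739) / 3 = 2.63824
R_{2,2} = 2.63824 + (2.63824 − 2.86212)/15 = 2.62331

2.623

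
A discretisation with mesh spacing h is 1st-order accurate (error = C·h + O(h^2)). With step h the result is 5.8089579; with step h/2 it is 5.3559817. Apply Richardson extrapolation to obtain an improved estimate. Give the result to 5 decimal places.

4.90301

The leading error scales as h; refining by a factor of 2 reduces it by 2^1 = 2.
Extrapolated value = (2·A(h/2) − A(h)) / (2 − 1)
= (2·5.3559817 − 5.8089579) / 1
= 4.9030055 / 1 = 4.9030055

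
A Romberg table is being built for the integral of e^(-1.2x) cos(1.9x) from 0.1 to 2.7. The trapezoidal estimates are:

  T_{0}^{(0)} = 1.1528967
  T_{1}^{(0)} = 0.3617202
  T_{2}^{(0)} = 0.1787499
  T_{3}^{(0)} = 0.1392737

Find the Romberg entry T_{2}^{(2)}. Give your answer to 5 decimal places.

0.11908

T_{1}^{(1)} = 0.3617202 + (0.3617202 − 1.1528967)/3 = 0.0979947
T_{2}^{(1)} = 0.1787499 + (0.1787499 − 0.3617202)/3 = 0.1177598
T_{2}^{(2)} = 0.1177598 + (0.1177598 − 0.0979947)/15 = 0.1190775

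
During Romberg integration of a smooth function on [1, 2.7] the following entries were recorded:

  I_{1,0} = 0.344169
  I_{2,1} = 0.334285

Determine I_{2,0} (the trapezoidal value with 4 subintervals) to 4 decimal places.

From I_{2,1} = (4·I_{2,0} − I_{1,0})/3, solve for I_{2,0}:
4·I_{2,0} = 3·0.334285 + 0.344169 = 1.347024
I_{2,0} = 0.336756

0.3368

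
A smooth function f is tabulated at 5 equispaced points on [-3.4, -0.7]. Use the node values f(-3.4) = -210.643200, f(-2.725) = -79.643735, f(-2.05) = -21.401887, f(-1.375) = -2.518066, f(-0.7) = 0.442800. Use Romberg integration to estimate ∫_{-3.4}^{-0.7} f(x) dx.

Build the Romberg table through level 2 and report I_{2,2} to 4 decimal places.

I_{0,0} (trapezoid, 1 panel, h=2.7000): -283.770540
I_{1,0} (trapezoid, 2 panels, h=1.3500): -170.777817
I_{2,0} (trapezoid, 4 panels, h=0.6750): -140.848124
I_{1,1} = -170.777817 + (-170.777817 − (-283.770540))/3 = -133.113576
I_{2,1} = -140.848124 + (-140.848124 − (-170.777817))/3 = -130.871560
I_{2,2} = -130.871560 + (-130.871560 − (-133.113576))/15 = -130.722092

-130.7221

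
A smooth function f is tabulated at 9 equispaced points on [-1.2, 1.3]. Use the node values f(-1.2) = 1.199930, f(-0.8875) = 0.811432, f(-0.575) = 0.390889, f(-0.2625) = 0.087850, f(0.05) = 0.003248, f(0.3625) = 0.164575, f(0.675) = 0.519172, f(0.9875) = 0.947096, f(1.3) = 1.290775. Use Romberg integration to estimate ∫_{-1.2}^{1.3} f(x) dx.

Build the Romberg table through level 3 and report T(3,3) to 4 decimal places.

1.2881

T(0,0) (trapezoid, 1 panel, h=2.5000): 3.113381
T(1,0) (trapezoid, 2 panels, h=1.2500): 1.560751
T(2,0) (trapezoid, 4 panels, h=0.6250): 1.349163
T(3,0) (trapezoid, 8 panels, h=0.3125): 1.303005
T(1,1) = 1.560751 + (1.560751 − 3.113381)/3 = 1.043208
T(2,1) = 1.349163 + (1.349163 − 1.560751)/3 = 1.278634
T(3,1) = 1.303005 + (1.303005 − 1.349163)/3 = 1.287619
T(2,2) = 1.278634 + (1.278634 − 1.043208)/15 = 1.294329
T(3,2) = 1.287619 + (1.287619 − 1.278634)/15 = 1.288218
T(3,3) = 1.288218 + (1.288218 − 1.294329)/63 = 1.288121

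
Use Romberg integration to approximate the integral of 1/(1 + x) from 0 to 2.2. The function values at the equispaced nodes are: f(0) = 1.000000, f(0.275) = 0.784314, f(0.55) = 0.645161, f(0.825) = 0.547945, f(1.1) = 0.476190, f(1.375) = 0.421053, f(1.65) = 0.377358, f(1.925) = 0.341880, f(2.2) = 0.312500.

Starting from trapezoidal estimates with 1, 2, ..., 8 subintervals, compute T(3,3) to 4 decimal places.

1.1632

T(0,0) (trapezoid, 1 panel, h=2.2000): 1.443750
T(1,0) (trapezoid, 2 panels, h=1.1000): 1.245684
T(2,0) (trapezoid, 4 panels, h=0.5500): 1.185227
T(3,0) (trapezoid, 8 panels, h=0.2750): 1.168792
T(1,1) = 1.245684 + (1.245684 − 1.443750)/3 = 1.179662
T(2,1) = 1.185227 + (1.185227 − 1.245684)/3 = 1.165075
T(3,1) = 1.168792 + (1.168792 − 1.185227)/3 = 1.163314
T(2,2) = 1.165075 + (1.165075 − 1.179662)/15 = 1.164103
T(3,2) = 1.163314 + (1.163314 − 1.165075)/15 = 1.163197
T(3,3) = 1.163197 + (1.163197 − 1.164103)/63 = 1.163183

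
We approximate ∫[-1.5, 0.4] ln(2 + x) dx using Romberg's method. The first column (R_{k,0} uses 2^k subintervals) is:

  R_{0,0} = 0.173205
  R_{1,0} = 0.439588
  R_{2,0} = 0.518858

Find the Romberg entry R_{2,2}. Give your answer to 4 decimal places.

0.5464

Richardson extrapolation on the trapezoidal column (denominator 4−1=3):
R_{1,1} = 0.439588 + (0.439588 − 0.173205)/3 = 0.528382
R_{2,1} = (4·0.518858 − 0.439588) / 3 = 0.545281
R_{2,2} = (16·0.545281 − 0.528382) / 15 = 0.546408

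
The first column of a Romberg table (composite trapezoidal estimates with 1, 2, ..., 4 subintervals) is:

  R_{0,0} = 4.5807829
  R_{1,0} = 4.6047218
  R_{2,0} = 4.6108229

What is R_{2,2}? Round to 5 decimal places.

4.61287

Richardson extrapolation on the trapezoidal column (denominator 4−1=3):
R_{1,1} = (4·4.6047218 − 4.5807829) / 3 = 4.6127014
R_{2,1} = 4.6108229 + (4.6108229 − 4.6047218)/3 = 4.6128566
R_{2,2} = 4.6128566 + (4.6128566 − 4.6127014)/15 = 4.6128669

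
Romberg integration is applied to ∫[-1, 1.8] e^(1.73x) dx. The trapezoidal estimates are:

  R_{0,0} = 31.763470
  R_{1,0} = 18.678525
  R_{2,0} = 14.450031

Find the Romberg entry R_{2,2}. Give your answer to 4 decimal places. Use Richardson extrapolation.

12.9554

Richardson extrapolation on the trapezoidal column (denominator 4−1=3):
R_{1,1} = 18.678525 + (18.678525 − 31.763470)/3 = 14.316877
R_{2,1} = (4·14.450031 − 18.678525) / 3 = 13.040533
R_{2,2} = 13.040533 + (13.040533 − 14.316877)/15 = 12.955443
(Column j=1 coincides with Simpson's rule on the same nodes.)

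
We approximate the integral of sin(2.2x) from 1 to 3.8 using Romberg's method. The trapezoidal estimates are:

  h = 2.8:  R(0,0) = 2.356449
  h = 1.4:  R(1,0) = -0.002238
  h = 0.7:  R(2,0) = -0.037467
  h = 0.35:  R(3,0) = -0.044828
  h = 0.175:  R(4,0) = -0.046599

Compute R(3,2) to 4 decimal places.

Richardson extrapolation on the trapezoidal column (denominator 4−1=3):
R(2,1) = -0.037467 + (-0.037467 − (-0.002238))/3 = -0.049210
R(3,1) = (4·(-0.044828) − (-0.037467)) / 3 = -0.047282
R(3,2) = (16·(-0.047282) − (-0.049210)) / 15 = -0.047153

-0.0472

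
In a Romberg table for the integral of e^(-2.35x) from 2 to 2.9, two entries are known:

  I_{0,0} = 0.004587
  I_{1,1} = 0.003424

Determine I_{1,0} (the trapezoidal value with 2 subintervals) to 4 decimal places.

0.0037

From I_{1,1} = (4·I_{1,0} − I_{0,0})/3, solve for I_{1,0}:
4·I_{1,0} = 3·0.003424 + 0.004587 = 0.014859
I_{1,0} = 0.003715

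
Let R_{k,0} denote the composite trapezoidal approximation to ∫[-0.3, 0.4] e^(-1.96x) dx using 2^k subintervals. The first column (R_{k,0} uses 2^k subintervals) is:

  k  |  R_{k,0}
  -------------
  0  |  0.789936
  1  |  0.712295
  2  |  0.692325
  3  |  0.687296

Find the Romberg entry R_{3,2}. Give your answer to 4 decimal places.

0.6856

Richardson extrapolation on the trapezoidal column (denominator 4−1=3):
R_{2,1} = (4·0.692325 − 0.712295) / 3 = 0.685668
R_{3,1} = 0.687296 + (0.687296 − 0.692325)/3 = 0.685620
R_{3,2} = 0.685620 + (0.685620 − 0.685668)/15 = 0.685617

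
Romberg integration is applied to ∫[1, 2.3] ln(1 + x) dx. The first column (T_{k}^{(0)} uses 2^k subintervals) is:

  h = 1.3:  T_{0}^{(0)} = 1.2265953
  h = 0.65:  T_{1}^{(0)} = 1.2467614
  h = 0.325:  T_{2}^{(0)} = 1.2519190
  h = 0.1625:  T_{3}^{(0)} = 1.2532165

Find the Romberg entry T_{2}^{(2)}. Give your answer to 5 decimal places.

1.25365

T_{1}^{(1)} = (4·1.2467614 − 1.2265953) / 3 = 1.2534834
T_{2}^{(1)} = 1.2519190 + (1.2519190 − 1.2467614)/3 = 1.2536382
T_{2}^{(2)} = 1.2536382 + (1.2536382 − 1.2534834)/15 = 1.2536485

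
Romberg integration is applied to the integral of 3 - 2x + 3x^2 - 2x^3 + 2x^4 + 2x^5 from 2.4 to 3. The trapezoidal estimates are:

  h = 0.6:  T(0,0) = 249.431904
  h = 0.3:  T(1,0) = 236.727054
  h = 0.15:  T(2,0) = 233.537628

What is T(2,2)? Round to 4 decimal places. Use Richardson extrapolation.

232.4733

Richardson extrapolation on the trapezoidal column (denominator 4−1=3):
T(1,1) = (4·236.727054 − 249.431904) / 3 = 232.492104
T(2,1) = 233.537628 + (233.537628 − 236.727054)/3 = 232.474486
T(2,2) = (16·232.474486 − 232.492104) / 15 = 232.473311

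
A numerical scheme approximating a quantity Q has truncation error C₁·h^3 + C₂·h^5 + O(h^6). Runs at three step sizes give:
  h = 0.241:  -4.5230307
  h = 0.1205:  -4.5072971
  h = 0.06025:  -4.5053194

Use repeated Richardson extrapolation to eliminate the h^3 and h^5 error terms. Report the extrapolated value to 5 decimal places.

-4.50504

First eliminate the h^3 term (factor 2^3 = 8):
  B₁ = (8·(-4.5072971) − (-4.5230307))/7 = -4.5050494
  B₂ = (8·(-4.5053194) − (-4.5072971))/7 = -4.5050369
Then eliminate the h^5 term (factor 2^5 = 32):
  (32·(-4.5050369) − (-4.5050494))/31 = -4.5050365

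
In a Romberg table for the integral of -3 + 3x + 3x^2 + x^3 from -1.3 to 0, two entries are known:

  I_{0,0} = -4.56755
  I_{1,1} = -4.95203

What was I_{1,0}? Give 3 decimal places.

From I_{1,1} = (4·I_{1,0} − I_{0,0})/3, solve for I_{1,0}:
4·I_{1,0} = 3·(-4.95203) + (-4.56755) = -19.42364
I_{1,0} = -4.85591

-4.856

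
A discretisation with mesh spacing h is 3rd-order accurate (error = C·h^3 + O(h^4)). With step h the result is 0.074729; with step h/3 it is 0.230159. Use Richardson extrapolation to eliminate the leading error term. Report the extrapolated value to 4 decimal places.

0.2361

The leading error scales as h^3; refining by a factor of 3 reduces it by 3^3 = 27.
Extrapolated value = (27·A(h/3) − A(h)) / (27 − 1)
= (27·0.230159 − 0.074729) / 26
= 6.139564 / 26 = 0.236137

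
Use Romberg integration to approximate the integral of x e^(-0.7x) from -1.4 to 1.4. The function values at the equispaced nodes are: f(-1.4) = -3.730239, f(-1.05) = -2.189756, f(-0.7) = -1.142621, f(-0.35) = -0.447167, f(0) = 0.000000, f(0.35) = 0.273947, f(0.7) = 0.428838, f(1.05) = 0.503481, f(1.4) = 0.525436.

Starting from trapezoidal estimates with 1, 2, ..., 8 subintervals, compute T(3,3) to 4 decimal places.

-1.4078

T(0,0) (trapezoid, 1 panel, h=2.8000): -4.486724
T(1,0) (trapezoid, 2 panels, h=1.4000): -2.243362
T(2,0) (trapezoid, 4 panels, h=0.7000): -1.621329
T(3,0) (trapezoid, 8 panels, h=0.3500): -1.461488
T(1,1) = -2.243362 + (-2.243362 − (-4.486724))/3 = -1.495575
T(2,1) = -1.621329 + (-1.621329 − (-2.243362))/3 = -1.413985
T(3,1) = -1.461488 + (-1.461488 − (-1.621329))/3 = -1.408208
T(2,2) = -1.413985 + (-1.413985 − (-1.495575))/15 = -1.408546
T(3,2) = -1.408208 + (-1.408208 − (-1.413985))/15 = -1.407823
T(3,3) = -1.407823 + (-1.407823 − (-1.408546))/63 = -1.407812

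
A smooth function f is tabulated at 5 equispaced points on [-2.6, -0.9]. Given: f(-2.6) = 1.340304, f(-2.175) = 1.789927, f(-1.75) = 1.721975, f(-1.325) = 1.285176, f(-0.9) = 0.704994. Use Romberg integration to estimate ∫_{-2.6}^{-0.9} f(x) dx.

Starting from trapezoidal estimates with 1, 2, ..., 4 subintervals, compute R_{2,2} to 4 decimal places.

2.5195

R_{0,0} (trapezoid, 1 panel, h=1.7000): 1.738503
R_{1,0} (trapezoid, 2 panels, h=0.8500): 2.332930
R_{2,0} (trapezoid, 4 panels, h=0.4250): 2.473384
R_{1,1} = 2.332930 + (2.332930 − 1.738503)/3 = 2.531072
R_{2,1} = 2.473384 + (2.473384 − 2.332930)/3 = 2.520202
R_{2,2} = 2.520202 + (2.520202 − 2.531072)/15 = 2.519477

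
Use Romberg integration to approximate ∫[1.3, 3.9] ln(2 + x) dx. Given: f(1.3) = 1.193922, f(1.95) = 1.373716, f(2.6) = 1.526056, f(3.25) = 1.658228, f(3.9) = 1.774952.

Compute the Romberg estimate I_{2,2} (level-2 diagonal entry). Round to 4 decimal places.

I_{0,0} (trapezoid, 1 panel, h=2.6000): 3.859536
I_{1,0} (trapezoid, 2 panels, h=1.3000): 3.913641
I_{2,0} (trapezoid, 4 panels, h=0.6500): 3.927584
I_{1,1} = 3.913641 + (3.913641 − 3.859536)/3 = 3.931676
I_{2,1} = 3.927584 + (3.927584 − 3.913641)/3 = 3.932232
I_{2,2} = 3.932232 + (3.932232 − 3.931676)/15 = 3.932269

3.9323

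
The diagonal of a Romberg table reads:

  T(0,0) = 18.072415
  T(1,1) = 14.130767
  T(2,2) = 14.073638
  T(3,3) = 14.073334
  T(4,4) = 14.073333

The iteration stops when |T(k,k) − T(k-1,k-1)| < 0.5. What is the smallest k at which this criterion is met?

k = 2

|T(1,1) − T(0,0)| = 3.941648 ≥ 0.5
|T(2,2) − T(1,1)| = 0.057129 < 0.5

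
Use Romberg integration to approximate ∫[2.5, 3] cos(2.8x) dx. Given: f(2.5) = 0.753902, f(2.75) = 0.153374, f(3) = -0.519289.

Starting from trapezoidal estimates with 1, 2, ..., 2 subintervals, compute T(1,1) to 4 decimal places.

0.0707

T(0,0) (trapezoid, 1 panel, h=0.5000): 0.058653
T(1,0) (trapezoid, 2 panels, h=0.2500): 0.067670
T(1,1) = 0.067670 + (0.067670 − 0.058653)/3 = 0.070676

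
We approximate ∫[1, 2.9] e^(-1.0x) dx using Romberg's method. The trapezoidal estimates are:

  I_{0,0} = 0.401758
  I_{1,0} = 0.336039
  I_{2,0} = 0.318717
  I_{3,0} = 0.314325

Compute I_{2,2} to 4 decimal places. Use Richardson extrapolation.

0.3129

I_{1,1} = 0.336039 + (0.336039 − 0.401758)/3 = 0.314133
I_{2,1} = (4·0.318717 − 0.336039) / 3 = 0.312943
I_{2,2} = 0.312943 + (0.312943 − 0.314133)/15 = 0.312864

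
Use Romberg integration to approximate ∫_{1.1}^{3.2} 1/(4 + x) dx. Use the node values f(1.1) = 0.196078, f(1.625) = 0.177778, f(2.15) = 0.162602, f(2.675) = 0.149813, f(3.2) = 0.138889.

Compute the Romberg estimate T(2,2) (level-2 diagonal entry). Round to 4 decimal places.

T(0,0) (trapezoid, 1 panel, h=2.1000): 0.351715
T(1,0) (trapezoid, 2 panels, h=1.0500): 0.346590
T(2,0) (trapezoid, 4 panels, h=0.5250): 0.345280
T(1,1) = 0.346590 + (0.346590 − 0.351715)/3 = 0.344882
T(2,1) = 0.345280 + (0.345280 − 0.346590)/3 = 0.344843
T(2,2) = 0.344843 + (0.344843 − 0.344882)/15 = 0.344840

0.3448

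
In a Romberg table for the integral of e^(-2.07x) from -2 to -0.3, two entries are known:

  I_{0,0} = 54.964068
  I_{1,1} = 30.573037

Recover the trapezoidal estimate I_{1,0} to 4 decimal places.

36.6708

From I_{1,1} = (4·I_{1,0} − I_{0,0})/3, solve for I_{1,0}:
4·I_{1,0} = 3·30.573037 + 54.964068 = 146.683179
I_{1,0} = 36.670795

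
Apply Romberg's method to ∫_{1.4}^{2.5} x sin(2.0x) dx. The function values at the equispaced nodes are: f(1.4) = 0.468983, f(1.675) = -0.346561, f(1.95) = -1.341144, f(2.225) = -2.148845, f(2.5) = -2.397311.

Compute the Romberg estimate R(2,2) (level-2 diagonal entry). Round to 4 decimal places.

R(0,0) (trapezoid, 1 panel, h=1.1000): -1.060580
R(1,0) (trapezoid, 2 panels, h=0.5500): -1.267919
R(2,0) (trapezoid, 4 panels, h=0.2750): -1.320196
R(1,1) = -1.267919 + (-1.267919 − (-1.060580))/3 = -1.337032
R(2,1) = -1.320196 + (-1.320196 − (-1.267919))/3 = -1.337622
R(2,2) = -1.337622 + (-1.337622 − (-1.337032))/15 = -1.337661

-1.3377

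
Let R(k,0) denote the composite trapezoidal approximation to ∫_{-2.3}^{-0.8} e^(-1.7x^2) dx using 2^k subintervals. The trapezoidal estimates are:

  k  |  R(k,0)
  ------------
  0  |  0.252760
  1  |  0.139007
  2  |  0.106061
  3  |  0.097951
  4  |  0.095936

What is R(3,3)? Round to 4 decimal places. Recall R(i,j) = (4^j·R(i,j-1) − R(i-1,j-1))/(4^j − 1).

Richardson extrapolation on the trapezoidal column (denominator 4−1=3):
R(1,1) = 0.139007 + (0.139007 − 0.252760)/3 = 0.101089
R(2,1) = (4·0.106061 − 0.139007) / 3 = 0.095079
R(3,1) = 0.097951 + (0.097951 − 0.106061)/3 = 0.095248
R(2,2) = (16·0.095079 − 0.101089) / 15 = 0.094678
R(3,2) = (16·0.095248 − 0.095079) / 15 = 0.095259
R(3,3) = (64·0.095259 − 0.094678) / 63 = 0.095268

0.0953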